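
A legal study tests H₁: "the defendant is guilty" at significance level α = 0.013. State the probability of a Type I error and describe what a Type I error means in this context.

P(Type I error) = α = 0.013. A Type I error is rejecting H₀ when H₀ is actually true (false positive) — here, concluding that the defendant is guilty when in fact this is not the case. Consequence: convicting an innocent person.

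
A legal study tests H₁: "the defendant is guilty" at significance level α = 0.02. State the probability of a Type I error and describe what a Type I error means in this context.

P(Type I error) = α = 0.02. A Type I error is rejecting H₀ when H₀ is actually true (false positive) — here, concluding that the defendant is guilty when in fact this is not the case. Consequence: convicting an innocent person.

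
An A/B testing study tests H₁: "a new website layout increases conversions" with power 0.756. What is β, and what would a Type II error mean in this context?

β = 1 - power = 1 - 0.756 = 0.244. A Type II error is failing to reject H₀ when H₀ is false (false negative) — here, failing to conclude that a new website layout increases conversions when in fact it is true. Consequence: discarding a layout that would have improved conversions — lost revenue.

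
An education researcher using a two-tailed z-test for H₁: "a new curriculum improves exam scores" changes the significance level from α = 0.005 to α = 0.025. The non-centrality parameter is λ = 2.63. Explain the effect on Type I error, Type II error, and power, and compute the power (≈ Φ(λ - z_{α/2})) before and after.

Increasing α from 0.005 to 0.025:
• Type I error rate increases (α is the Type I rate by definition).
• Critical value moves from z_{α/2} = 2.807 to 2.241, so power = Φ(λ - z_{α/2}) goes from Φ(2.63 - 2.807) = 0.43 to Φ(2.63 - 2.241) = 0.651.
• Type II error rate β = 1 - power therefore decreases (0.57 → 0.349).
Appropriate when false negatives are costly — here, keeping the old curriculum when the new one would have helped students.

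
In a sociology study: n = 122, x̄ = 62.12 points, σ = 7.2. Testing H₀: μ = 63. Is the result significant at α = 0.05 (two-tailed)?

z = (62.12 - 63)/(7.2/√122) = -1.35. Since |z| ≤ 1.96, not significant at α = 0.05.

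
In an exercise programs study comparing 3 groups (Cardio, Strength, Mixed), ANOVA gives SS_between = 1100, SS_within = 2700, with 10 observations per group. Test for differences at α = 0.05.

df_between = 2, df_within = 27. F = MS_between/MS_within = 550.0/100.0 = 5.5. F_crit ≈ 3.354. Reject H₀. At least one mean differs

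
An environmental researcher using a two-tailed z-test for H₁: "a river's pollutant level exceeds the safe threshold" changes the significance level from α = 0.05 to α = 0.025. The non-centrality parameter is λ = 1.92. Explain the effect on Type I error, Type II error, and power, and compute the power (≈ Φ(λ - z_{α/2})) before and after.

Decreasing α from 0.05 to 0.025:
• Type I error rate decreases (α is the Type I rate by definition).
• Critical value moves from z_{α/2} = 1.96 to 2.241, so power = Φ(λ - z_{α/2}) goes from Φ(1.92 - 1.96) = 0.484 to Φ(1.92 - 2.241) = 0.374.
• Type II error rate β = 1 - power therefore increases (0.516 → 0.626).
Appropriate when false positives are costly — here, shutting down a compliant factory unnecessarily.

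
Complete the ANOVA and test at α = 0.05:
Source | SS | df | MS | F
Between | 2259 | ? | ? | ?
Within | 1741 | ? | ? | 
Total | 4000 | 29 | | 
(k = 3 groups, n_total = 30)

df_between = 2, df_within = 27. MS_between = 1129.5, MS_within = 64.48. F = 17.517, F_crit ≈ 3.354. Reject H₀.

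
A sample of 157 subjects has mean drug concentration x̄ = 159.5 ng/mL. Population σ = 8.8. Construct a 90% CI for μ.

CI = x̄ ± z*(σ/√n) = 159.5 ± 1.645(8.8/√157) = 159.5 ± 1.16 = (158.34, 160.66)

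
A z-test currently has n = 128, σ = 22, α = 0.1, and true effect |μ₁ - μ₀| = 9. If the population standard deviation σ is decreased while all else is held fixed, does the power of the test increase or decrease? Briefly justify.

Power increases: a smaller σ shrinks the standard error σ/√n, moving the sampling distribution under H₁ further from the critical value.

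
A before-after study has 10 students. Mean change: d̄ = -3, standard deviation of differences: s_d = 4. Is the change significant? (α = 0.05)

t = d̄/(s_d/√n) = -3/(4/√10) = -2.372. df = 9, critical t = ±2.262. Reject H₀.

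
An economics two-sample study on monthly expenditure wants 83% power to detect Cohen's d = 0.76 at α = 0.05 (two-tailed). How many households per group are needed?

z_{α/2} = 1.96, z_β = Φ⁻¹(0.83) = 0.954. For medium effect (d = 0.76): n per group = 2(z_{α/2} + z_β)²/d² = 2(1.96 + 0.954)²/0.76² = 29.4 → 30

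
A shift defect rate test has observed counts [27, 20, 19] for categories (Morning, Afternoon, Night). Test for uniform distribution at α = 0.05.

Expected = 22 each. χ² = Σ(O-E)²/E = 1.727. df = 2, critical value = 5.991. Fail to reject H₀.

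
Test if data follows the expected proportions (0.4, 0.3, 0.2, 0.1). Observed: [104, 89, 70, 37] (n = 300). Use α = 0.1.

Expected: [120.0, 90.0, 60.0, 30.0]. χ² = 5.444. df = 3, critical = 6.251. Fail to reject H₀.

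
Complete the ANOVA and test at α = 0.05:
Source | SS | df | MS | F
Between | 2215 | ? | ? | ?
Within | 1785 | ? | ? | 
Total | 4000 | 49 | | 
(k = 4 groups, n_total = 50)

df_between = 3, df_within = 46. MS_between = 738.33, MS_within = 38.8. F = 19.027, F_crit ≈ 2.807. Reject H₀.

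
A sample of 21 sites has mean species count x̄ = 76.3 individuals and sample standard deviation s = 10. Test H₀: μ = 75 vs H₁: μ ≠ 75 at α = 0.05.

t = (x̄ - μ₀)/(s/√n) = (76.3 - 75)/(10/√21) = 0.596. df = 20, critical t = ±2.086. Fail to reject H₀.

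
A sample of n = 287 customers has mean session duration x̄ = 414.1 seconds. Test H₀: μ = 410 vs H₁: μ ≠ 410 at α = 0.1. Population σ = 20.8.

z = (x̄ - μ₀)/(σ/√n) = (414.1 - 410)/(20.8/√287) = 3.339. Critical value: ±1.645. Since |3.339| > 1.645, Reject H₀.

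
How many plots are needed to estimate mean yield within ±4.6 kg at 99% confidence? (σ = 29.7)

n = (z*σ/E)² = (2.576×29.7/4.6)² = 276.6 → n = 277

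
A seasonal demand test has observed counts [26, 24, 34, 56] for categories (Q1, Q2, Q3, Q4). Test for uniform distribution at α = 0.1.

Expected = 35 each. χ² = Σ(O-E)²/E = 18.4. df = 3, critical value = 6.251. Reject H₀.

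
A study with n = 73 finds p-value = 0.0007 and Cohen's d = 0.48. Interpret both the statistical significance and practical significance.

Statistically significant (p = 0.0007 < 0.05). Cohen's d = 0.48 indicates a small effect size. Both statistical and practical significance should be considered.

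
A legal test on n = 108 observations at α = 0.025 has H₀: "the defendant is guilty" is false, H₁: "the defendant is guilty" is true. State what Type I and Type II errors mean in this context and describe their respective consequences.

Type I (false positive): concluding that the defendant is guilty when it is not — convicting an innocent person. Type II (false negative): failing to conclude that the defendant is guilty when it is — acquitting a guilty person. Which is costlier depends on domain priorities and is a judgement call rather than a statistical fact.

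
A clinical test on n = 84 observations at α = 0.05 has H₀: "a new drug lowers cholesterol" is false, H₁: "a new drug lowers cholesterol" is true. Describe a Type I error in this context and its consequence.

Type I error: rejecting H₀ when it is true — concluding that a new drug lowers cholesterol when in fact it is not. Consequence: approving an ineffective drug — patients take a useless medication and may skip effective alternatives.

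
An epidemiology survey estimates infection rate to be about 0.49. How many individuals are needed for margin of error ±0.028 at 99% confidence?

n = z²p(1-p)/E² = 2.576²×0.49×0.51/0.028² = 2115.2 → n = 2116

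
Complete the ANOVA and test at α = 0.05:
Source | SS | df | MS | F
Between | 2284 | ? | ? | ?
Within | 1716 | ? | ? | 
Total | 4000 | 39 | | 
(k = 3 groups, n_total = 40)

df_between = 2, df_within = 37. MS_between = 1142.0, MS_within = 46.38. F = 24.624, F_crit ≈ 3.252. Reject H₀.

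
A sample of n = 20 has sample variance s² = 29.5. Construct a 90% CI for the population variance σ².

df = 19. χ²_{0.05} = 30.144, χ²_{0.95} = 10.117. CI for σ² = ((n-1)s²/χ²_{α/2}, (n-1)s²/χ²_{1-α/2}) = (19·29.5/30.144, 19·29.5/10.117) = (18.59, 55.4)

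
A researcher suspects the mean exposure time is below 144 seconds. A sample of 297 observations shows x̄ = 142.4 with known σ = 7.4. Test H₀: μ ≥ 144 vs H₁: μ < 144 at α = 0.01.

z = -3.726. Critical value: -2.33. Reject H₀.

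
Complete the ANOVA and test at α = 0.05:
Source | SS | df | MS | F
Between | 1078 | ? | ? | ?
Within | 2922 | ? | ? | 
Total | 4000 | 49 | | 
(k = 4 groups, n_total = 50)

df_between = 3, df_within = 46. MS_between = 359.33, MS_within = 63.52. F = 5.657, F_crit ≈ 2.807. Reject H₀.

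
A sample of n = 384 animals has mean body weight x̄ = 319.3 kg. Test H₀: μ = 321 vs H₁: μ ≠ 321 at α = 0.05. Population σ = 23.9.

z = (x̄ - μ₀)/(σ/√n) = (319.3 - 321)/(23.9/√384) = -1.394. Critical value: ±1.96. Since |-1.394| ≤ 1.96, Fail to reject H₀.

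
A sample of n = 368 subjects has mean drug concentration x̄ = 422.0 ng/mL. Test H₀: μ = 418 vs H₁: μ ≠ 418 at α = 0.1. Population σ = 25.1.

z = (x̄ - μ₀)/(σ/√n) = (422.0 - 418)/(25.1/√368) = 3.057. Critical value: ±1.645. Since |3.057| > 1.645, Reject H₀.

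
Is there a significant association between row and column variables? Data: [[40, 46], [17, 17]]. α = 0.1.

χ² = 0.119. df = 1, critical = 2.706. Fail to reject H₀. No evidence of dependence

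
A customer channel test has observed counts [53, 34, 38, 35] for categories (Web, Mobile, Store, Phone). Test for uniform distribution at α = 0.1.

Expected = 40 each. χ² = Σ(O-E)²/E = 5.85. df = 3, critical value = 6.251. Fail to reject H₀.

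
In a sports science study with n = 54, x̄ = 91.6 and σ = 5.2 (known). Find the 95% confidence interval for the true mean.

CI = x̄ ± z*(σ/√n) = 91.6 ± 1.96(5.2/√54) = 91.6 ± 1.39 = (90.21, 92.99)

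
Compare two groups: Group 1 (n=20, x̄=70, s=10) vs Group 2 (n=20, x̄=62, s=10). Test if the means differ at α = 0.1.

Pooled sp = 10.0. t = 2.53, df = 38. Critical t = ±1.686. Reject H₀.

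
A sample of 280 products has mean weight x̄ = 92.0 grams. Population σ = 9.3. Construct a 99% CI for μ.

CI = x̄ ± z*(σ/√n) = 92.0 ± 2.576(9.3/√280) = 92.0 ± 1.43 = (90.57, 93.43)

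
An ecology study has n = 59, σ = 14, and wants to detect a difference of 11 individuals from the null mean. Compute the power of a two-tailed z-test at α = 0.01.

SE = σ/√n = 14/√59 = 1.823. Non-centrality λ = d/SE = 11/1.823 = 6.035. Power ≈ Φ(λ - z_{α/2}) = Φ(6.035 - 2.576) = Φ(3.459) = 1.0.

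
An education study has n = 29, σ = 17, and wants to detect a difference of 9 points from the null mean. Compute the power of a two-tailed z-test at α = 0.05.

SE = σ/√n = 17/√29 = 3.157. Non-centrality λ = d/SE = 9/3.157 = 2.851. Power ≈ Φ(λ - z_{α/2}) = Φ(2.851 - 1.96) = Φ(0.891) = 0.814.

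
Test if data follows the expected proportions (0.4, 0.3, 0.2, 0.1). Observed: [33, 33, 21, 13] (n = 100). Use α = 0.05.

Expected: [40.0, 30.0, 20.0, 10.0]. χ² = 2.475. df = 3, critical = 7.815. Fail to reject H₀.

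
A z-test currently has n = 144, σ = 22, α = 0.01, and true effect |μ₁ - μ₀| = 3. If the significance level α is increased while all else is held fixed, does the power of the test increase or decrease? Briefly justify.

Power increases: a larger α lowers the critical value, so more of the H₁ sampling distribution falls in the rejection region.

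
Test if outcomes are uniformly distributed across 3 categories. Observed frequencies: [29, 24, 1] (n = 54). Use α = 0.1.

Expected = 18 each. χ² = Σ(O-E)²/E = 24.778. df = 2, critical value = 4.605. Reject H₀.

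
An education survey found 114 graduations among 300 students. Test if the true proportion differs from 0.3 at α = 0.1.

p̂ = 0.38, p₀ = 0.3. z = (p̂ - p₀)/√(p₀(1-p₀)/n) = 3.024. Critical: ±1.645. Reject H₀.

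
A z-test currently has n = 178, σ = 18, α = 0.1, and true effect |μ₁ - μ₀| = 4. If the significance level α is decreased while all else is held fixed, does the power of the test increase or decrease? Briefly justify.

Power decreases: a smaller α raises the critical value, so less of the H₁ sampling distribution falls in the rejection region.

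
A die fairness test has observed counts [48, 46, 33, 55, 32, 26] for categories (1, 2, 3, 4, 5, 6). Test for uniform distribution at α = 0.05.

Expected = 40 each. χ² = Σ(O-E)²/E = 15.85. df = 5, critical value = 11.07. Reject H₀.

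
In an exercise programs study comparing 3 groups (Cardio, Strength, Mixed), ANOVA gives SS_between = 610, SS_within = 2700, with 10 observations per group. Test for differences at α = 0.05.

df_between = 2, df_within = 27. F = MS_between/MS_within = 305.0/100.0 = 3.05. F_crit ≈ 3.354. Fail to reject H₀.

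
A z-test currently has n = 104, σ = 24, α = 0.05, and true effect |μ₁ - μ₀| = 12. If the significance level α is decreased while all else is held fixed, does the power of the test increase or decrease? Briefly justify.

Power decreases: a smaller α raises the critical value, so less of the H₁ sampling distribution falls in the rejection region.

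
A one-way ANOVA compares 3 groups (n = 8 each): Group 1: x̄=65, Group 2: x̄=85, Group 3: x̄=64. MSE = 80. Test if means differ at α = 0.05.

Grand mean = 71.33. SS_between = 2245.33, MS_between = 1122.67. F = 14.033, F_crit ≈ 3.467. Reject H₀.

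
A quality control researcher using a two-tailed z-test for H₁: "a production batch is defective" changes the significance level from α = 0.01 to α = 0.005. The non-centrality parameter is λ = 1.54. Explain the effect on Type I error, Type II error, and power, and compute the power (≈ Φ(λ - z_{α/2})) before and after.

Decreasing α from 0.01 to 0.005:
• Type I error rate decreases (α is the Type I rate by definition).
• Critical value moves from z_{α/2} = 2.576 to 2.807, so power = Φ(λ - z_{α/2}) goes from Φ(1.54 - 2.576) = 0.15 to Φ(1.54 - 2.807) = 0.103.
• Type II error rate β = 1 - power therefore increases (0.85 → 0.897).
Appropriate when false positives are costly — here, scrapping a good batch — wasted material and cost for no reason.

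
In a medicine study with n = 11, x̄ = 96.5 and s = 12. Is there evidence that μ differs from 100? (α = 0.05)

t = (x̄ - μ₀)/(s/√n) = (96.5 - 100)/(12/√11) = -0.967. df = 10, critical t = ±2.228. Fail to reject H₀.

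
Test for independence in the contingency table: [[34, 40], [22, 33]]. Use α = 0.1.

χ² = 0.454. df = 1, critical = 2.706. Fail to reject H₀. No evidence of dependence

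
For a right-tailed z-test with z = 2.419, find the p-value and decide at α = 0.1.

p = P(Z > 2.419) = 1 - Φ(2.419) ≈ 0.0078. Since p < 0.1, reject H₀ (significant) at α = 0.1.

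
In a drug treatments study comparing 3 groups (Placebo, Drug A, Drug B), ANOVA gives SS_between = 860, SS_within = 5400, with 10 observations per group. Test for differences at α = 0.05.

df_between = 2, df_within = 27. F = MS_between/MS_within = 430.0/200.0 = 2.15. F_crit ≈ 3.354. Fail to reject H₀.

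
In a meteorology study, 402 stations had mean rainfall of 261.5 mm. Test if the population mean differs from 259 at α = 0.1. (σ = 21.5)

z = (x̄ - μ₀)/(σ/√n) = (261.5 - 259)/(21.5/√402) = 2.331. Critical value: ±1.645. Since |2.331| > 1.645, Reject H₀.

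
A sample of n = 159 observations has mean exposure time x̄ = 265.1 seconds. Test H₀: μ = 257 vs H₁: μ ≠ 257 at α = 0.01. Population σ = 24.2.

z = (x̄ - μ₀)/(σ/√n) = (265.1 - 257)/(24.2/√159) = 4.221. Critical value: ±2.576. Since |4.221| > 2.576, Reject H₀.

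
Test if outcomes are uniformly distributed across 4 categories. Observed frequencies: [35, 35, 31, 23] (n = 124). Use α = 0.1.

Expected = 31 each. χ² = Σ(O-E)²/E = 3.097. df = 3, critical value = 6.251. Fail to reject H₀.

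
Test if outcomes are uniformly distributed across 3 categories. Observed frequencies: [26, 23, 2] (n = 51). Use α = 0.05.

Expected = 17 each. χ² = Σ(O-E)²/E = 20.118. df = 2, critical value = 5.991. Reject H₀.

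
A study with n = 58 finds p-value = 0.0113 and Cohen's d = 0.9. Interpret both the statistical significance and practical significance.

Statistically significant (p = 0.0113 < 0.05). Cohen's d = 0.9 indicates a large effect size. Both statistical and practical significance should be considered.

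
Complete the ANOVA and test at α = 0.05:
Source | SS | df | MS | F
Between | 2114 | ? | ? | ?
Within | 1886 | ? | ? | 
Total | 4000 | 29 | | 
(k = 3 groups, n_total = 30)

df_between = 2, df_within = 27. MS_between = 1057.0, MS_within = 69.85. F = 15.132, F_crit ≈ 3.354. Reject H₀.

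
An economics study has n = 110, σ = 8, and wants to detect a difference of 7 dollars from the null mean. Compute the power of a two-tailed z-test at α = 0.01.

SE = σ/√n = 8/√110 = 0.763. Non-centrality λ = d/SE = 7/0.763 = 9.177. Power ≈ Φ(λ - z_{α/2}) = Φ(9.177 - 2.576) = Φ(6.601) = 1.0.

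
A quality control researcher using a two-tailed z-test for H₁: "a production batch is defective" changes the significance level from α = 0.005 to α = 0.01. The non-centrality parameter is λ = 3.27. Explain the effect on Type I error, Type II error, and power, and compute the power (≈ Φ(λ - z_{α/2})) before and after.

Increasing α from 0.005 to 0.01:
• Type I error rate increases (α is the Type I rate by definition).
• Critical value moves from z_{α/2} = 2.807 to 2.576, so power = Φ(λ - z_{α/2}) goes from Φ(3.27 - 2.807) = 0.678 to Φ(3.27 - 2.576) = 0.756.
• Type II error rate β = 1 - power therefore decreases (0.322 → 0.244).
Appropriate when false negatives are costly — here, shipping a defective batch — faulty products reach customers.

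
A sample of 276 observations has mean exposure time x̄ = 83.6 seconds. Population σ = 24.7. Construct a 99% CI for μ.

CI = x̄ ± z*(σ/√n) = 83.6 ± 2.576(24.7/√276) = 83.6 ± 3.83 = (79.77, 87.43)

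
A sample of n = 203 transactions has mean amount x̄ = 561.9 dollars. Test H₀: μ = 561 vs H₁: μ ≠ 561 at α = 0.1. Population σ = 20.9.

z = (x̄ - μ₀)/(σ/√n) = (561.9 - 561)/(20.9/√203) = 0.614. Critical value: ±1.645. Since |0.614| ≤ 1.645, Fail to reject H₀.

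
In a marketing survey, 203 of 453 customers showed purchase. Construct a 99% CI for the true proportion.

p̂ = 0.448. CI = p̂ ± z*√(p̂(1-p̂)/n) = (0.388, 0.508)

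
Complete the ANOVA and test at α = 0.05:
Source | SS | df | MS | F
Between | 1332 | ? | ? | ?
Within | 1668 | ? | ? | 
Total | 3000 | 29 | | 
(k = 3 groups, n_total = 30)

df_between = 2, df_within = 27. MS_between = 666.0, MS_within = 61.78. F = 10.781, F_crit ≈ 3.354. Reject H₀.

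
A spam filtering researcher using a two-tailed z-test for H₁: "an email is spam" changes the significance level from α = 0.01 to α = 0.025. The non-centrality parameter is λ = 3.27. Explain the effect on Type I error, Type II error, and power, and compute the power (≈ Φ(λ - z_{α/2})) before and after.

Increasing α from 0.01 to 0.025:
• Type I error rate increases (α is the Type I rate by definition).
• Critical value moves from z_{α/2} = 2.576 to 2.241, so power = Φ(λ - z_{α/2}) goes from Φ(3.27 - 2.576) = 0.756 to Φ(3.27 - 2.241) = 0.848.
• Type II error rate β = 1 - power therefore decreases (0.244 → 0.152).
Appropriate when false negatives are costly — here, a spam email lands in the inbox.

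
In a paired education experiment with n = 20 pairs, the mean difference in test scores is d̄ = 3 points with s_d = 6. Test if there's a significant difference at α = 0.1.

t = d̄/(s_d/√n) = 3/(6/√20) = 2.236. df = 19, critical t = ±1.729. Reject H₀.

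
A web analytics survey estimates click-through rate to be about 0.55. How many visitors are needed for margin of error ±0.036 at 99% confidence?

n = z²p(1-p)/E² = 2.576²×0.55×0.45/0.036² = 1267.2 → n = 1268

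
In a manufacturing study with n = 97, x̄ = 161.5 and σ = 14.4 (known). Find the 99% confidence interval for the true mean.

CI = x̄ ± z*(σ/√n) = 161.5 ± 2.576(14.4/√97) = 161.5 ± 3.77 = (157.73, 165.27)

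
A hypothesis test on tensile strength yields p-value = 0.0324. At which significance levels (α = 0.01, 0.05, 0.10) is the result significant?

p = 0.0324. Significant at: α = 0.05, 0.1.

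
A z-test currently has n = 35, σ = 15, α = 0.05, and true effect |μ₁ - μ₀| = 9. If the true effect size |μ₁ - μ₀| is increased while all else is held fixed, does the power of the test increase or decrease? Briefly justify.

Power increases: a larger true effect increases the non-centrality λ = |μ₁ - μ₀|/(σ/√n).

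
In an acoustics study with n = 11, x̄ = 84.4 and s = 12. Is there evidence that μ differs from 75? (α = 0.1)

t = (x̄ - μ₀)/(s/√n) = (84.4 - 75)/(12/√11) = 2.598. df = 10, critical t = ±1.812. Reject H₀.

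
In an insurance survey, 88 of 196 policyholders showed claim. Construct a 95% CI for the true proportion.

p̂ = 0.449. CI = p̂ ± z*√(p̂(1-p̂)/n) = (0.379, 0.519)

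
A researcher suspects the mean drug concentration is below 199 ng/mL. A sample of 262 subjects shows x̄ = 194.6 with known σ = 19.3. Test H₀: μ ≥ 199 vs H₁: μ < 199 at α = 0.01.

z = -3.69. Critical value: -2.33. Reject H₀.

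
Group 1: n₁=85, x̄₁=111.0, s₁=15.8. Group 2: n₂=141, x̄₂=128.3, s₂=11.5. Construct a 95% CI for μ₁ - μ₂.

Difference = -17.3. SE = √(15.8²/85 + 11.5²/141) = 1.968. CI = (-21.16, -13.44)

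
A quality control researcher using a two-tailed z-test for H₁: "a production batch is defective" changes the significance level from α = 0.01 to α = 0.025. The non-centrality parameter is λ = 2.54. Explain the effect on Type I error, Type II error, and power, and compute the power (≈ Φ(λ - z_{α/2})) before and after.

Increasing α from 0.01 to 0.025:
• Type I error rate increases (α is the Type I rate by definition).
• Critical value moves from z_{α/2} = 2.576 to 2.241, so power = Φ(λ - z_{α/2}) goes from Φ(2.54 - 2.576) = 0.486 to Φ(2.54 - 2.241) = 0.618.
• Type II error rate β = 1 - power therefore decreases (0.514 → 0.382).
Appropriate when false negatives are costly — here, shipping a defective batch — faulty products reach customers.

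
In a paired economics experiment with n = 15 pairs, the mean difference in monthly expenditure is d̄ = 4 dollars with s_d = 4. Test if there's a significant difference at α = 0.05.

t = d̄/(s_d/√n) = 4/(4/√15) = 3.873. df = 14, critical t = ±2.145. Reject H₀.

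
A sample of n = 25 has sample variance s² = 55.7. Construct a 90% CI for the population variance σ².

df = 24. χ²_{0.05} = 36.415, χ²_{0.95} = 13.848. CI for σ² = ((n-1)s²/χ²_{α/2}, (n-1)s²/χ²_{1-α/2}) = (24·55.7/36.415, 24·55.7/13.848) = (36.71, 96.53)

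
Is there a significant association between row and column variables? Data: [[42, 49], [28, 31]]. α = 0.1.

χ² = 0.024. df = 1, critical = 2.706. Fail to reject H₀. No evidence of dependence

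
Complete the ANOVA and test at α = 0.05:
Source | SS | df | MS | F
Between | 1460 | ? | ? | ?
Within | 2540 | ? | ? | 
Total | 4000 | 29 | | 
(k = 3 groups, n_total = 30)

df_between = 2, df_within = 27. MS_between = 730.0, MS_within = 94.07. F = 7.76, F_crit ≈ 3.354. Reject H₀.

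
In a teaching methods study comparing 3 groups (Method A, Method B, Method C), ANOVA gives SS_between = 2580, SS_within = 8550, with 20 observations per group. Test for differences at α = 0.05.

df_between = 2, df_within = 57. F = MS_between/MS_within = 1290.0/150.0 = 8.6. F_crit ≈ 3.159. Reject H₀. At least one mean differs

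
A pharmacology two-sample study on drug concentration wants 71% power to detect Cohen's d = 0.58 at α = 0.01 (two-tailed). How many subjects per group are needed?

z_{α/2} = 2.576, z_β = Φ⁻¹(0.71) = 0.553. For medium effect (d = 0.58): n per group = 2(z_{α/2} + z_β)²/d² = 2(2.576 + 0.553)²/0.58² = 58.2 → 59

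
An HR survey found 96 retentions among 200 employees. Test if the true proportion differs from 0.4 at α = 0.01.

p̂ = 0.48, p₀ = 0.4. z = (p̂ - p₀)/√(p₀(1-p₀)/n) = 2.309. Critical: ±2.576. Fail to reject H₀.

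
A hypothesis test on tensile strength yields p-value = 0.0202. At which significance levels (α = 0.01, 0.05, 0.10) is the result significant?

p = 0.0202. Significant at: α = 0.05, 0.1.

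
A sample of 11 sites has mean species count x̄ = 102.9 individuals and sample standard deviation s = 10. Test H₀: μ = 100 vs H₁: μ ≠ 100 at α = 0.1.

t = (x̄ - μ₀)/(s/√n) = (102.9 - 100)/(10/√11) = 0.962. df = 10, critical t = ±1.812. Fail to reject H₀.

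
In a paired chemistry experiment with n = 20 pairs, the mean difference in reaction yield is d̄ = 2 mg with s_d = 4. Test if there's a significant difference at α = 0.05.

t = d̄/(s_d/√n) = 2/(4/√20) = 2.236. df = 19, critical t = ±2.093. Reject H₀.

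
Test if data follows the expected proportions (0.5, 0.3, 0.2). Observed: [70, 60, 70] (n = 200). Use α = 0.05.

Expected: [100.0, 60.0, 40.0]. χ² = 31.5. df = 2, critical = 5.991. Reject H₀.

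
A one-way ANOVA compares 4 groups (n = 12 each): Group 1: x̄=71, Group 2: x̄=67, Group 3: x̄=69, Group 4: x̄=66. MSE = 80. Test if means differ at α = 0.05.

Grand mean = 68.25. SS_between = 177.0, MS_between = 59.0. F = 0.738, F_crit ≈ 2.816. Fail to reject H₀.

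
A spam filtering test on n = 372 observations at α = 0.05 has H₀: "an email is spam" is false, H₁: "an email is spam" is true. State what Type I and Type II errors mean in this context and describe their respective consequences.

Type I (false positive): concluding that an email is spam when it is not — a legitimate email is sent to the spam folder and the user misses it. Type II (false negative): failing to conclude that an email is spam when it is — a spam email lands in the inbox. Which is costlier depends on domain priorities and is a judgement call rather than a statistical fact.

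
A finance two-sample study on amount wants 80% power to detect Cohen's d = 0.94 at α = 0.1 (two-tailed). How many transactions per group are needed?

z_{α/2} = 1.645, z_β = Φ⁻¹(0.8) = 0.842. For large effect (d = 0.94): n per group = 2(z_{α/2} + z_β)²/d² = 2(1.645 + 0.842)²/0.94² = 14.0 → 14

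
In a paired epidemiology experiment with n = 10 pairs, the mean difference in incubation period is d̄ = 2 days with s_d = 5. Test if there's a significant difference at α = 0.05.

t = d̄/(s_d/√n) = 2/(5/√10) = 1.265. df = 9, critical t = ±2.262. Fail to reject H₀.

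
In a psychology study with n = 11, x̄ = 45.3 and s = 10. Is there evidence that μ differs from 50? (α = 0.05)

t = (x̄ - μ₀)/(s/√n) = (45.3 - 50)/(10/√11) = -1.559. df = 10, critical t = ±2.228. Fail to reject H₀.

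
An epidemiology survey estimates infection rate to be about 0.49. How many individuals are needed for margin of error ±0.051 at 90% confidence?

n = z²p(1-p)/E² = 1.645²×0.49×0.51/0.051² = 260.0 → n = 260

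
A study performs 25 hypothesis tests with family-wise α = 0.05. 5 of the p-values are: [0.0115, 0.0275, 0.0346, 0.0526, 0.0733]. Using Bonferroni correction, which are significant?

Bonferroni α = 0.05/25 = 0.002. None of the given p-values are significant.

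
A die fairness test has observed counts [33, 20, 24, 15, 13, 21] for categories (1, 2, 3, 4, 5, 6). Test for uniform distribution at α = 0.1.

Expected = 21 each. χ² = Σ(O-E)²/E = 12.095. df = 5, critical value = 9.236. Reject H₀.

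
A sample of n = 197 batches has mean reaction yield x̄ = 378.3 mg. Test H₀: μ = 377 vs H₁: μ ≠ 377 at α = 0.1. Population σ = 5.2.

z = (x̄ - μ₀)/(σ/√n) = (378.3 - 377)/(5.2/√197) = 3.509. Critical value: ±1.645. Since |3.509| > 1.645, Reject H₀.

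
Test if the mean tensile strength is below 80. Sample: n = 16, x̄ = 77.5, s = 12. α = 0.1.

t = (77.5 - 80)/(12/√16) = -0.833, df = 15. Critical t = -1.341. Fail to reject H₀.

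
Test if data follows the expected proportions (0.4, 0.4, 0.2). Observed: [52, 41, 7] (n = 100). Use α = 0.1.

Expected: [40.0, 40.0, 20.0]. χ² = 12.075. df = 2, critical = 4.605. Reject H₀.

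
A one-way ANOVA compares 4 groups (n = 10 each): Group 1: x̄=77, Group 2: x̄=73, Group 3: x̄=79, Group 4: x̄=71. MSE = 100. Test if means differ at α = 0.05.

Grand mean = 75.0. SS_between = 400.0, MS_between = 133.33. F = 1.333, F_crit ≈ 2.866. Fail to reject H₀.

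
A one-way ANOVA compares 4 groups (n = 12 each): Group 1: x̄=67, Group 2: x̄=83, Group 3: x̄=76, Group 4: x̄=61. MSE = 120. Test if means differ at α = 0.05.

Grand mean = 71.75. SS_between = 3393.0, MS_between = 1131.0. F = 9.425, F_crit ≈ 2.816. Reject H₀.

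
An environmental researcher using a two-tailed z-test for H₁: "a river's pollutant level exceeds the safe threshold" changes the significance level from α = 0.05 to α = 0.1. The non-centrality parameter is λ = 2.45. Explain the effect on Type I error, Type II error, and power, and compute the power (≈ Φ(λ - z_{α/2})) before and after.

Increasing α from 0.05 to 0.1:
• Type I error rate increases (α is the Type I rate by definition).
• Critical value moves from z_{α/2} = 1.96 to 1.645, so power = Φ(λ - z_{α/2}) goes from Φ(2.45 - 1.96) = 0.688 to Φ(2.45 - 1.645) = 0.79.
• Type II error rate β = 1 - power therefore decreases (0.312 → 0.21).
Appropriate when false negatives are costly — here, allowing unsafe pollution to continue.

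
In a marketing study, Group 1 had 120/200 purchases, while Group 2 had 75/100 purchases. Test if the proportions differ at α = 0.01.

p̂₁ = 0.6, p̂₂ = 0.75, pooled p̂ = 0.65. z = -2.568. Critical: ±2.576. Fail to reject H₀.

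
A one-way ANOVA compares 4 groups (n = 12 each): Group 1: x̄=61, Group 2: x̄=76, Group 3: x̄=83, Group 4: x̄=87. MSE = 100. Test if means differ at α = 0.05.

Grand mean = 76.75. SS_between = 4713.0, MS_between = 1571.0. F = 15.71, F_crit ≈ 2.816. Reject H₀.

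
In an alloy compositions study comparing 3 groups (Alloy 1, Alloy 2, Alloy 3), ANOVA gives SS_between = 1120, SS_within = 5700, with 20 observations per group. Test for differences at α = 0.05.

df_between = 2, df_within = 57. F = MS_between/MS_within = 560.0/100.0 = 5.6. F_crit ≈ 3.159. Reject H₀. At least one mean differs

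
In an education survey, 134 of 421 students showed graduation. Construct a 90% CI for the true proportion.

p̂ = 0.318. CI = p̂ ± z*√(p̂(1-p̂)/n) = (0.281, 0.356)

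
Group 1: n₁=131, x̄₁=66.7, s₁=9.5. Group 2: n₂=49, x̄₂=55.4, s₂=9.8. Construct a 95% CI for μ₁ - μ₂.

Difference = 11.3. SE = √(9.5²/131 + 9.8²/49) = 1.628. CI = (8.11, 14.49)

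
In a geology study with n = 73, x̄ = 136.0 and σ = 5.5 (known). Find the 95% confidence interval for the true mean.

CI = x̄ ± z*(σ/√n) = 136.0 ± 1.96(5.5/√73) = 136.0 ± 1.26 = (134.74, 137.26)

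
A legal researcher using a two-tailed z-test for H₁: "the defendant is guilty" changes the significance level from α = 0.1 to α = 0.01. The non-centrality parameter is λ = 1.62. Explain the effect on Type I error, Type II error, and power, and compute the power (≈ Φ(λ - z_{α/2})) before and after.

Decreasing α from 0.1 to 0.01:
• Type I error rate decreases (α is the Type I rate by definition).
• Critical value moves from z_{α/2} = 1.645 to 2.576, so power = Φ(λ - z_{α/2}) goes from Φ(1.62 - 1.645) = 0.49 to Φ(1.62 - 2.576) = 0.17.
• Type II error rate β = 1 - power therefore increases (0.51 → 0.83).
Appropriate when false positives are costly — here, convicting an innocent person.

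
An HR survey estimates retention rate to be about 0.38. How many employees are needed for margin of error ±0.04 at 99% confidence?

n = z²p(1-p)/E² = 2.576²×0.38×0.62/0.04² = 977.1 → n = 978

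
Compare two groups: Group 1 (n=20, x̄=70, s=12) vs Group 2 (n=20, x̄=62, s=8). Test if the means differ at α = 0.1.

Pooled sp = 10.2. t = 2.481, df = 38. Critical t = ±1.686. Reject H₀.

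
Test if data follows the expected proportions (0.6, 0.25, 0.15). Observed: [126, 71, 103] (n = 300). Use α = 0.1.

Expected: [180.0, 75.0, 45.0]. χ² = 91.169. df = 2, critical = 4.605. Reject H₀.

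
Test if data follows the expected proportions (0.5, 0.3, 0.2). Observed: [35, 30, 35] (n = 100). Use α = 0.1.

Expected: [50.0, 30.0, 20.0]. χ² = 15.75. df = 2, critical = 4.605. Reject H₀.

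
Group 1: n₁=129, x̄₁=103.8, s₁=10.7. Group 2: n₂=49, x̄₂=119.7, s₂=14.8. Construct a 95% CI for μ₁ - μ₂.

Difference = -15.9. SE = √(10.7²/129 + 14.8²/49) = 2.315. CI = (-20.44, -11.36)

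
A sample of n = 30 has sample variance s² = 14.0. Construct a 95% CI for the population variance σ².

df = 29. χ²_{0.025} = 45.722, χ²_{0.975} = 16.047. CI for σ² = ((n-1)s²/χ²_{α/2}, (n-1)s²/χ²_{1-α/2}) = (29·14.0/45.722, 29·14.0/16.047) = (8.88, 25.3)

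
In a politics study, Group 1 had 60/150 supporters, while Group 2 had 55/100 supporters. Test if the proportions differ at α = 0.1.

p̂₁ = 0.4, p̂₂ = 0.55, pooled p̂ = 0.46. z = -2.331. Critical: ±1.645. Reject H₀.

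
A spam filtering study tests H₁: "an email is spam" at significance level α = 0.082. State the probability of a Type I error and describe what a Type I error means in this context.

P(Type I error) = α = 0.082. A Type I error is rejecting H₀ when H₀ is actually true (false positive) — here, concluding that an email is spam when in fact this is not the case. Consequence: a legitimate email is sent to the spam folder and the user misses it.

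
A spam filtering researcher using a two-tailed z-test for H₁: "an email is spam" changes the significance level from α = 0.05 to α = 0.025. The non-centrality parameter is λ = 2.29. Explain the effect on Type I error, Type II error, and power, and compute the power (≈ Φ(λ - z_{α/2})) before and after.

Decreasing α from 0.05 to 0.025:
• Type I error rate decreases (α is the Type I rate by definition).
• Critical value moves from z_{α/2} = 1.96 to 2.241, so power = Φ(λ - z_{α/2}) goes from Φ(2.29 - 1.96) = 0.629 to Φ(2.29 - 2.241) = 0.52.
• Type II error rate β = 1 - power therefore increases (0.371 → 0.48).
Appropriate when false positives are costly — here, a legitimate email is sent to the spam folder and the user misses it.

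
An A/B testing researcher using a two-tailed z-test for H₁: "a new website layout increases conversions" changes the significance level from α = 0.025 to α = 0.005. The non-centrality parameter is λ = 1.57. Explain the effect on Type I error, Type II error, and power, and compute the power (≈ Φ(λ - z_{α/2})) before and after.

Decreasing α from 0.025 to 0.005:
• Type I error rate decreases (α is the Type I rate by definition).
• Critical value moves from z_{α/2} = 2.241 to 2.807, so power = Φ(λ - z_{α/2}) goes from Φ(1.57 - 2.241) = 0.251 to Φ(1.57 - 2.807) = 0.108.
• Type II error rate β = 1 - power therefore increases (0.749 → 0.892).
Appropriate when false positives are costly — here, rolling out a layout that doesn't actually help — wasted engineering effort.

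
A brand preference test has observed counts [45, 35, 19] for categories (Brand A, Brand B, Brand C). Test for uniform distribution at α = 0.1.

Expected = 33 each. χ² = Σ(O-E)²/E = 10.424. df = 2, critical value = 4.605. Reject H₀.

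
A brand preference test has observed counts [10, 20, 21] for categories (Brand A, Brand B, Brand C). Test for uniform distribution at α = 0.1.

Expected = 17 each. χ² = Σ(O-E)²/E = 4.353. df = 2, critical value = 4.605. Fail to reject H₀.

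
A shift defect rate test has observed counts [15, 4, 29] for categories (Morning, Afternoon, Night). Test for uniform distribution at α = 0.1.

Expected = 16 each. χ² = Σ(O-E)²/E = 19.625. df = 2, critical value = 4.605. Reject H₀.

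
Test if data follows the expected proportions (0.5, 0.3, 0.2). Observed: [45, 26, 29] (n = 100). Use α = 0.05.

Expected: [50.0, 30.0, 20.0]. χ² = 5.083. df = 2, critical = 5.991. Fail to reject H₀.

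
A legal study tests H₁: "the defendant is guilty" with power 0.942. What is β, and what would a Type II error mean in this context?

β = 1 - power = 1 - 0.942 = 0.058. A Type II error is failing to reject H₀ when H₀ is false (false negative) — here, failing to conclude that the defendant is guilty when in fact it is true. Consequence: acquitting a guilty person.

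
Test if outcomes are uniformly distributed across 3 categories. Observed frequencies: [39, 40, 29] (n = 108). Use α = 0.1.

Expected = 36 each. χ² = Σ(O-E)²/E = 2.056. df = 2, critical value = 4.605. Fail to reject H₀.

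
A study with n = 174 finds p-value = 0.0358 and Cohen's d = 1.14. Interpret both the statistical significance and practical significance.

Statistically significant (p = 0.0358 < 0.05). Cohen's d = 1.14 indicates a large effect size. Both statistical and practical significance should be considered.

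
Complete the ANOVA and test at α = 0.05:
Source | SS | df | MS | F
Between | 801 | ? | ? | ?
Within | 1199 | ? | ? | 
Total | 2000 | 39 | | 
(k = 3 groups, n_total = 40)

df_between = 2, df_within = 37. MS_between = 400.5, MS_within = 32.41. F = 12.359, F_crit ≈ 3.252. Reject H₀.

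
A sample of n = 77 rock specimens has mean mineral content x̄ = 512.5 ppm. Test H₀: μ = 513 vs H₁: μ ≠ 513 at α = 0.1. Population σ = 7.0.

z = (x̄ - μ₀)/(σ/√n) = (512.5 - 513)/(7.0/√77) = -0.627. Critical value: ±1.645. Since |-0.627| ≤ 1.645, Fail to reject H₀.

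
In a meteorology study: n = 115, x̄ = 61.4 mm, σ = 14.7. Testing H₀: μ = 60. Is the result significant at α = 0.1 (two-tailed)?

z = (61.4 - 60)/(14.7/√115) = 1.021. Since |z| ≤ 1.645, not significant at α = 0.1.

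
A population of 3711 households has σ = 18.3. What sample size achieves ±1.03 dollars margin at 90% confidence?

Without FPC: n₀ = (1.645×18.3/1.03)² = 854.2. With FPC: n = n₀N/(n₀+N-1) = 694.5 → n = 695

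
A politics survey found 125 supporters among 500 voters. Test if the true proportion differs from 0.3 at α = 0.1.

p̂ = 0.25, p₀ = 0.3. z = (p̂ - p₀)/√(p₀(1-p₀)/n) = -2.44. Critical: ±1.645. Reject H₀.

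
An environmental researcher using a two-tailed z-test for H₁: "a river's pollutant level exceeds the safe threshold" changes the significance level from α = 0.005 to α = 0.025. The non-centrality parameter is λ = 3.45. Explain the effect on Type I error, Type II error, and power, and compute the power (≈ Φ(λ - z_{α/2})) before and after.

Increasing α from 0.005 to 0.025:
• Type I error rate increases (α is the Type I rate by definition).
• Critical value moves from z_{α/2} = 2.807 to 2.241, so power = Φ(λ - z_{α/2}) goes from Φ(3.45 - 2.807) = 0.74 to Φ(3.45 - 2.241) = 0.887.
• Type II error rate β = 1 - power therefore decreases (0.26 → 0.113).
Appropriate when false negatives are costly — here, allowing unsafe pollution to continue.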